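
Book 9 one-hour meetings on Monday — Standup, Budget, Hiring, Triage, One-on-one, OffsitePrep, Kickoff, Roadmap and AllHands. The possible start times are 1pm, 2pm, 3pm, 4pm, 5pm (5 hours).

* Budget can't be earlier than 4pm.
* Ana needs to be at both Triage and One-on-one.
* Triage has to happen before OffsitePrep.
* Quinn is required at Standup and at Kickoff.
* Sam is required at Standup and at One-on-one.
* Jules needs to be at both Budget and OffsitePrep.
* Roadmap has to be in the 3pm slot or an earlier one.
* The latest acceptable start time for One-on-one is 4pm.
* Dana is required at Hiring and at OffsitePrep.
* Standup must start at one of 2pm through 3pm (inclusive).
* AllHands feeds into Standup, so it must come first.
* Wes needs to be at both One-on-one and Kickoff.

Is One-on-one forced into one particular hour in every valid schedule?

No

One-on-one can be 1pm (e.g. Hiring in 1pm; Standup in 2pm; Kickoff in 3pm; Roadmap in 1pm; AllHands in 1pm; One-on-one in 1pm; Triage in 2pm; Budget in 4pm; OffsitePrep in 3pm) or 2pm (e.g. Kickoff=1pm, Hiring=1pm, Triage=1pm, One-on-one=2pm, Standup=3pm, AllHands=1pm, Budget=4pm, OffsitePrep=2pm, Roadmap=1pm).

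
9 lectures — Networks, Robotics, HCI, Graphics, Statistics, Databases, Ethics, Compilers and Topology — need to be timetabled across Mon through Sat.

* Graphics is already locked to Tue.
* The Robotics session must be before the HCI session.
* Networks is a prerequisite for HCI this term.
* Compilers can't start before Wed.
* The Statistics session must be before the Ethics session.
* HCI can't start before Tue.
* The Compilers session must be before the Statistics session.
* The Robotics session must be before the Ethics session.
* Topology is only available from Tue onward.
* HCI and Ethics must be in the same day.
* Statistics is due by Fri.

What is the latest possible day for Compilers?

Thu

Compilers is available from Wed; downstream work caps Compilers at Thu.
Compilers at Thu is achievable: Topology -> Tue; HCI -> Sat; Graphics -> Tue; Robotics -> Mon; Databases -> Mon; Networks -> Mon; Compilers -> Thu; Statistics -> Fri; Ethics -> Sat.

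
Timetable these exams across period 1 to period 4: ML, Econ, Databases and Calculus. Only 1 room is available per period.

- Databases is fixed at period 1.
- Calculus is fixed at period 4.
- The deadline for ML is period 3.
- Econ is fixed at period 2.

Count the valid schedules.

1

Enumerating: Calculus -> period 4, Econ -> period 2, Databases -> period 1, ML -> period 3.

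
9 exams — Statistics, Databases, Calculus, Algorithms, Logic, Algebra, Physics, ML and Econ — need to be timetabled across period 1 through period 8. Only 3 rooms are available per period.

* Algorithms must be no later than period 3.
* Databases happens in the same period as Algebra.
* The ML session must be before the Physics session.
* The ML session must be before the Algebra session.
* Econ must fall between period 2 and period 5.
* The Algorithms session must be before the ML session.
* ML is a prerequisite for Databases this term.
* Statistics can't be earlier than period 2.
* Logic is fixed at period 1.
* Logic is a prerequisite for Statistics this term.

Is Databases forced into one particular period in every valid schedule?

Databases can be period 3 (e.g. ML=period 2, Calculus=period 1, Physics=period 3, Statistics=period 2, Databases=period 3, Algorithms=period 1, Algebra=period 3, Logic=period 1, Econ=period 2) or period 4 (e.g. Databases in period 4, Logic in period 1, Calculus in period 1, Physics in period 3, Statistics in period 2, Algebra in period 4, ML in period 2, Algorithms in period 1, Econ in period 2).

No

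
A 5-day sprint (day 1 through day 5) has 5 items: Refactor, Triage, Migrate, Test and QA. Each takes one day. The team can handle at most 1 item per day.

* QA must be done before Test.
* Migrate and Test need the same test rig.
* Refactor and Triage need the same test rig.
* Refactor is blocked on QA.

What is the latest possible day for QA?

day 3

Downstream work caps QA at day 4.
QA at day 3 is achievable: Migrate -> day 2, QA -> day 3, Triage -> day 1, Refactor -> day 4, Test -> day 5.
Nothing later works — the conflict and capacity constraints rule out every day after day 3.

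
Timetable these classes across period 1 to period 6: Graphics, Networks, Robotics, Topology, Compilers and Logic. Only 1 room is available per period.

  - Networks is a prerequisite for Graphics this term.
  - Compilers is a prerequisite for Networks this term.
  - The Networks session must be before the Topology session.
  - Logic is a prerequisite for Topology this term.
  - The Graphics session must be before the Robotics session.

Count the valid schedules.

Splitting on Graphics: it can be period 3 (3), period 4 (6), period 5 (3). Listing each branch's schedules as (Networks, Robotics, Topology, Compilers, Logic) by period number:
Graphics=period 3: (2,4,6,1,5) (2,5,6,1,4) (2,6,5,1,4) — 3.
Graphics=period 4: (2,5,6,1,3) (2,6,5,1,3) (3,5,6,1,2) (3,5,6,2,1) (3,6,5,1,2) (3,6,5,2,1) — 6.
Graphics=period 5: (2,6,4,1,3) (3,6,4,1,2) (3,6,4,2,1) — 3.
Summing: 3 + 6 + 3 = 12.

12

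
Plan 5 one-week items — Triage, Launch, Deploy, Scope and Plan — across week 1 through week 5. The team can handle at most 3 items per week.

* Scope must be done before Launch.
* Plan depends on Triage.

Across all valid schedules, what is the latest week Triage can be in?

week 4

Downstream work caps Triage at week 4.
Triage at week 4 is achievable: Launch -> week 2; Scope -> week 1; Triage -> week 4; Plan -> week 5; Deploy -> week 1.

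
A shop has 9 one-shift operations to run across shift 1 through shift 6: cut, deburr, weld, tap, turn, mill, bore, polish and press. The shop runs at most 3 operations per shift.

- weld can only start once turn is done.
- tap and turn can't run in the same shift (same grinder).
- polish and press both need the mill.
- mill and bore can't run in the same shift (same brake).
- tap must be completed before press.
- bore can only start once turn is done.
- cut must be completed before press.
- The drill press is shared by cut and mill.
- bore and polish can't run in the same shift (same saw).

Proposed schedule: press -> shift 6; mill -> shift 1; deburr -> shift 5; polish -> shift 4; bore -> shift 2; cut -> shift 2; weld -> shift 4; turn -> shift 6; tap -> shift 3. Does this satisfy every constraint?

No. bore can only start once turn is done is not satisfied.

bore and polish can't run in the same shift (same saw) — holds.
polish and press both need the mill — holds.
The drill press is shared by cut and mill — holds.
The shop runs at most 3 operations per shift — holds.
tap and turn can't run in the same shift (same grinder) — holds.
cut must be completed before press — holds.
bore can only start once turn is done — violated.
tap must be completed before press — holds.
mill and bore can't run in the same shift (same brake) — holds.
weld can only start once turn is done — violated.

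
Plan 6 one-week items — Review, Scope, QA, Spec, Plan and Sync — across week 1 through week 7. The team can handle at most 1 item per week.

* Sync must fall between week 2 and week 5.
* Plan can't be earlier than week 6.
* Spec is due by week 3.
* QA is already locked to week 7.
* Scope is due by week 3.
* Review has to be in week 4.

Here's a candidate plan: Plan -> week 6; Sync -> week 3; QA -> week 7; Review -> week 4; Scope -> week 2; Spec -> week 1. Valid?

Yes

Scope is due by week 3 — holds.
Spec is due by week 3 — holds.
Review has to be in week 4 — holds.
Plan can't be earlier than week 6 — holds.
QA is already locked to week 7 — holds.
The team can handle at most 1 item per week — holds.
Sync must fall between week 2 and week 5 — holds.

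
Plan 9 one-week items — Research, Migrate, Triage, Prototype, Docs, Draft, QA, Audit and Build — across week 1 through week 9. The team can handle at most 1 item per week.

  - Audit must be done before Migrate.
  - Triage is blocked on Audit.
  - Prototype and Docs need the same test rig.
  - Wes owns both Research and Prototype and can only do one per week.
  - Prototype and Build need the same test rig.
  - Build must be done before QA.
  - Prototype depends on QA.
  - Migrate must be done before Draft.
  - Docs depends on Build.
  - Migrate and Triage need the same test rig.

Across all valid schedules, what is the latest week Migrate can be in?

week 8

Precedence pushes Migrate to at least week 2; downstream work caps Migrate at week 8.
Migrate at week 8 is achievable: Draft in week 9; Build in week 1; Audit in week 3; Migrate in week 8; QA in week 2; Prototype in week 5; Research in week 7; Triage in week 4; Docs in week 6.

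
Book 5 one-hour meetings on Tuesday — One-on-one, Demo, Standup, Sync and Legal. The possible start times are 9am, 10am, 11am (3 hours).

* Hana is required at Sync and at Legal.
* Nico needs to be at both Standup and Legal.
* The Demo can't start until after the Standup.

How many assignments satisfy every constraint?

Splitting on One-on-one: it can be 9am (12), 10am (12), 11am (12). Listing each branch's schedules as (Demo, Standup, Sync, Legal):
One-on-one=9am: (10am,9am,9am,10am) (10am,9am,9am,11am) (10am,9am,10am,11am) (10am,9am,11am,10am) (11am,9am,9am,10am) (11am,9am,9am,11am) (11am,9am,10am,11am) (11am,9am,11am,10am) (11am,10am,9am,11am) (11am,10am,10am,9am) (11am,10am,10am,11am) (11am,10am,11am,9am) — 12.
One-on-one=10am: (10am,9am,9am,10am) (10am,9am,9am,11am) (10am,9am,10am,11am) (10am,9am,11am,10am) (11am,9am,9am,10am) (11am,9am,9am,11am) (11am,9am,10am,11am) (11am,9am,11am,10am) (11am,10am,9am,11am) (11am,10am,10am,9am) (11am,10am,10am,11am) (11am,10am,11am,9am) — 12.
One-on-one=11am: (10am,9am,9am,10am) (10am,9am,9am,11am) (10am,9am,10am,11am) (10am,9am,11am,10am) (11am,9am,9am,10am) (11am,9am,9am,11am) (11am,9am,10am,11am) (11am,9am,11am,10am) (11am,10am,9am,11am) (11am,10am,10am,9am) (11am,10am,10am,11am) (11am,10am,11am,9am) — 12.
Summing: 12 + 12 + 12 = 36.

36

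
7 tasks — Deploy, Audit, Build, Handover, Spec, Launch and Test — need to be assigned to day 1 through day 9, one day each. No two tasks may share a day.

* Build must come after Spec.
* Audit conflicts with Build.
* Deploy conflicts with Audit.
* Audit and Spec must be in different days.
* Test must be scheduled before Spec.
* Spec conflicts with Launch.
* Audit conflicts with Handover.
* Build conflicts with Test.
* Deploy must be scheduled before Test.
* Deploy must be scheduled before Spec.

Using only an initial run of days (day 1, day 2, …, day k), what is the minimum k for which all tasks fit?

7 days

The precedence chain requires at least 4 distinct days.
With at most 1 per day and 7 tasks, at least 7 days are needed.
7 works (last occupied day: day 7): for example Audit in day 5, Handover in day 6, Launch in day 7, Build in day 4, Spec in day 3, Deploy in day 1, Test in day 2.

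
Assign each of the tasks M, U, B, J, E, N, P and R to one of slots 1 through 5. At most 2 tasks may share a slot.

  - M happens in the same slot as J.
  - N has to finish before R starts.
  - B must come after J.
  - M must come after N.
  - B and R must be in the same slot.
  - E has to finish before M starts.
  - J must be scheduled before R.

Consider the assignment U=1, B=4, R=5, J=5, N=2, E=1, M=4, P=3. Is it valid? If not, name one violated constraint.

No. B must come after J is not satisfied.

At most 2 tasks may share a slot — holds.
M happens in the same slot as J — violated.
E has to finish before M starts — holds.
B and R must be in the same slot — violated.
J must be scheduled before R — violated.
B must come after J — violated.
M must come after N — holds.
N has to finish before R starts — holds.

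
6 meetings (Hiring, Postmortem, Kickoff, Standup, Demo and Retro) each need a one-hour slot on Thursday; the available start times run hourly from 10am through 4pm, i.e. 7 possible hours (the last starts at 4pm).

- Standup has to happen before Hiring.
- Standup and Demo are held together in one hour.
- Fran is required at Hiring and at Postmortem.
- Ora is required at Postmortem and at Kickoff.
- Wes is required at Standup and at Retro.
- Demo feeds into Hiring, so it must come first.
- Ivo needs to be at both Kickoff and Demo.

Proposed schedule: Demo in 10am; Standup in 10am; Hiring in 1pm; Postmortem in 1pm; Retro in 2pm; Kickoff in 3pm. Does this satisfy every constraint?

No — it violates: Fran is required at Hiring and at Postmortem

Standup has to happen before Hiring — holds.
Ivo needs to be at both Kickoff and Demo — holds.
Standup and Demo are held together in one hour — holds.
Ora is required at Postmortem and at Kickoff — holds.
Fran is required at Hiring and at Postmortem — violated.
Demo feeds into Hiring, so it must come first — holds.
Wes is required at Standup and at Retro — holds.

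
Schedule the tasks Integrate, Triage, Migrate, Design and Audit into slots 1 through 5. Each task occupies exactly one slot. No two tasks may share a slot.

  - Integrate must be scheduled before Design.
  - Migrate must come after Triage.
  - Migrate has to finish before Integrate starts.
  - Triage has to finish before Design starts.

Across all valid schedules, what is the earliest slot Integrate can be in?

3

Precedence pushes Integrate to at least 3; downstream work caps Integrate at 4.
Integrate at 3 is achievable: Migrate -> 2, Design -> 4, Audit -> 5, Integrate -> 3, Triage -> 1.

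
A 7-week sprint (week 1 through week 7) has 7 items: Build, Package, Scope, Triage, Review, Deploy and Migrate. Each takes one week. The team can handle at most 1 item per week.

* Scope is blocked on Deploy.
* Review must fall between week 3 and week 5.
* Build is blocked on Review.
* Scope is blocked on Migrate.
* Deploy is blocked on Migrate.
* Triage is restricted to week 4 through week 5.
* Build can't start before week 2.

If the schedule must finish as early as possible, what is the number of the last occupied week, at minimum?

7

The precedence chain requires at least 3 distinct weeks.
With at most 1 per week and 7 work items, at least 7 weeks are needed.
Triage can't be placed before week 4, so the schedule must run through at least week 4.
7 works (last occupied week: week 7): for example Package in week 7; Scope in week 6; Build in week 5; Review in week 3; Triage in week 4; Migrate in week 1; Deploy in week 2.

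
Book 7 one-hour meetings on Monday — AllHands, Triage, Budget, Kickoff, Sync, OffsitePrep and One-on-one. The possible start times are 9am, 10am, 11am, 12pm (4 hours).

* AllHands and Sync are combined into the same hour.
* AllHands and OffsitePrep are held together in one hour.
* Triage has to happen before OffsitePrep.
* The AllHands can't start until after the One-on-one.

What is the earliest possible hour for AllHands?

10am

Precedence pushes AllHands to at least 10am.
AllHands at 10am is achievable: Triage -> 9am, One-on-one -> 9am, OffsitePrep -> 10am, Sync -> 10am, AllHands -> 10am, Budget -> 9am, Kickoff -> 9am.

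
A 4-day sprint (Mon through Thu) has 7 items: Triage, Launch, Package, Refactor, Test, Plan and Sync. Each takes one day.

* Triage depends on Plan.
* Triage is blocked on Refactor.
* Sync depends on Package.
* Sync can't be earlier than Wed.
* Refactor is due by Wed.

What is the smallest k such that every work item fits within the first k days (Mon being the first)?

The precedence chain requires at least 2 distinct days.
Sync can't be placed before Wed — that is day 3 counting from Mon — so the schedule must run through at least 3 days.
3 works (last occupied day: Wed): for example Sync in Wed, Triage in Tue, Package in Mon, Test in Mon, Plan in Mon, Refactor in Mon, Launch in Mon.

3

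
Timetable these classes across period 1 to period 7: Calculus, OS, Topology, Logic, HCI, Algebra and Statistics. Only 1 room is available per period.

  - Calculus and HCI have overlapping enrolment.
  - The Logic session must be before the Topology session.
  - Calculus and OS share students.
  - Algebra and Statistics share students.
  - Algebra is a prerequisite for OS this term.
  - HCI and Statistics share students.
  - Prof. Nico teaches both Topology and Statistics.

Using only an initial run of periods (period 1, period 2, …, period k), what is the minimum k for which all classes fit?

The precedence chain requires at least 2 distinct periods.
With at most 1 per period and 7 classes, at least 7 periods are needed.
7 works (last occupied period: period 7): for example Calculus in period 5, Topology in period 4, Statistics in period 7, Logic in period 3, OS in period 2, Algebra in period 1, HCI in period 6.

7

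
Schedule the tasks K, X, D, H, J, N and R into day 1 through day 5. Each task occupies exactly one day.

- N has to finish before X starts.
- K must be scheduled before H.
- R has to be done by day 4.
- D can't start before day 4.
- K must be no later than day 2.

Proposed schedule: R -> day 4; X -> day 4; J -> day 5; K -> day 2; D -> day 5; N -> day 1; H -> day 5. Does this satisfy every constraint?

K must be scheduled before H — holds.
D can't start before day 4 — holds.
K must be no later than day 2 — holds.
N has to finish before X starts — holds.
R has to be done by day 4 — holds.

Yes, all constraints hold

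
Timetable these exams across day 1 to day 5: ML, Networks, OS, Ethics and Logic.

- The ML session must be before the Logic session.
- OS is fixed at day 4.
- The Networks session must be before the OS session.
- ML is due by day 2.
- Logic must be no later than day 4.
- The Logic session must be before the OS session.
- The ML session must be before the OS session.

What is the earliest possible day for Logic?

day 2

Precedence pushes Logic to at least day 2; Logic's own window allows nothing later than day 4; downstream work caps Logic at day 3.
Logic at day 2 is achievable: Networks=day 1, OS=day 4, Ethics=day 1, Logic=day 2, ML=day 1.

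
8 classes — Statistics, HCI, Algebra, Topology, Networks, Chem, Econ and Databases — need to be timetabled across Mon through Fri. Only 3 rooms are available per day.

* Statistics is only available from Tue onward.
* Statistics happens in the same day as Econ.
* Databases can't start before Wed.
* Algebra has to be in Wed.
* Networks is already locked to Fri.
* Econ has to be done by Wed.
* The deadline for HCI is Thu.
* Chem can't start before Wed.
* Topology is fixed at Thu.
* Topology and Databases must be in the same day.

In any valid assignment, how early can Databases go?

Thu

Databases is available from Wed; Databases must be in the same day as Topology, which can't be before Thu, so Databases is at least Thu; Databases must be in the same day as Topology, which can't be after Thu, so Databases is at most Thu.
Databases at Thu is achievable: Networks -> Fri; Algebra -> Wed; Databases -> Thu; Chem -> Wed; Topology -> Thu; Econ -> Tue; HCI -> Mon; Statistics -> Tue.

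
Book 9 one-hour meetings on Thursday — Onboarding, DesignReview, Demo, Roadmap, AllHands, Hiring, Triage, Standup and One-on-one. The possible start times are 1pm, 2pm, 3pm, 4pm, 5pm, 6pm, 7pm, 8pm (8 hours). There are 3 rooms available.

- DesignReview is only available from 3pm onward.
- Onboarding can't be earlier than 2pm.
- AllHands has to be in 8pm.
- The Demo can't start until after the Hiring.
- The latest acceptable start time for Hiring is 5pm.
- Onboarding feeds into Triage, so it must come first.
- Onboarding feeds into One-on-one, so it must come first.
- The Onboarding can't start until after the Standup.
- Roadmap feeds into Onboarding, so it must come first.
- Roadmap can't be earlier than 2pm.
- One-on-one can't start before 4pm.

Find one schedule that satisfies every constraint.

One-on-one -> 4pm, Hiring -> 1pm, Onboarding -> 3pm, DesignReview -> 3pm, Triage -> 4pm, Roadmap -> 2pm, Standup -> 1pm, AllHands -> 8pm, Demo -> 2pm

Checking: Standup(1pm) before Onboarding(3pm); Onboarding(3pm) before Triage(4pm); Hiring(1pm) before Demo(2pm); Onboarding(3pm) before One-on-one(4pm); Roadmap(2pm) before Onboarding(3pm); DesignReview=3pm in [3pm,8pm]; Roadmap=2pm in [2pm,8pm]; AllHands=8pm in [8pm,8pm]; One-on-one=4pm in [4pm,8pm]; Hiring=1pm in [1pm,5pm]; Onboarding=3pm in [2pm,8pm]; max 2 per hour (cap 3).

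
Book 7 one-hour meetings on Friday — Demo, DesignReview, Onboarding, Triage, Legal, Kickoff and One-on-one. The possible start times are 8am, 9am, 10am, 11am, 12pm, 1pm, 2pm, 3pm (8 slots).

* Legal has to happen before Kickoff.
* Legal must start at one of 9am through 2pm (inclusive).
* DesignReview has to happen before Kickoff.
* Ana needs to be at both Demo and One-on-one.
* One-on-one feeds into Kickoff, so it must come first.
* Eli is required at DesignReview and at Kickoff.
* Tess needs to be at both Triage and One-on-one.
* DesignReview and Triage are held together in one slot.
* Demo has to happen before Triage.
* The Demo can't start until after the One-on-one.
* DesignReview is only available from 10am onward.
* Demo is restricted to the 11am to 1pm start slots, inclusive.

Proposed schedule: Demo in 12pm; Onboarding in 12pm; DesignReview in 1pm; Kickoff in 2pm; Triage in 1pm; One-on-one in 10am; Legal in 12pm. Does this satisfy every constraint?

Yes

Tess needs to be at both Triage and One-on-one — holds.
DesignReview and Triage are held together in one slot — holds.
Legal has to happen before Kickoff — holds.
Ana needs to be at both Demo and One-on-one — holds.
DesignReview has to happen before Kickoff — holds.
Demo has to happen before Triage — holds.
One-on-one feeds into Kickoff, so it must come first — holds.
Eli is required at DesignReview and at Kickoff — holds.
The Demo can't start until after the One-on-one — holds.
Legal must start at one of 9am through 2pm (inclusive) — holds.
Demo is restricted to the 11am to 1pm start slots, inclusive — holds.
DesignReview is only available from 10am onward — holds.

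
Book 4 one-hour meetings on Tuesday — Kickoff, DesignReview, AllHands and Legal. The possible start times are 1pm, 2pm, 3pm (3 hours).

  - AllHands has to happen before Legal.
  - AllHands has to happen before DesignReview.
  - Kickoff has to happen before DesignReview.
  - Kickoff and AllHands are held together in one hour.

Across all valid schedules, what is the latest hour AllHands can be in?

Downstream work caps AllHands at 2pm.
AllHands at 2pm is achievable: DesignReview in 3pm; AllHands in 2pm; Legal in 3pm; Kickoff in 2pm.

2pm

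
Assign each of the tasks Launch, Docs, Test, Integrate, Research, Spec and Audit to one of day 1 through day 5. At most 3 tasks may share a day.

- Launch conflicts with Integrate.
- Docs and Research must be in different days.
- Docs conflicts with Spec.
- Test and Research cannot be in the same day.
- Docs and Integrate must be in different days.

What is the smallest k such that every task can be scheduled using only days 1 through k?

With at most 3 per day and 7 tasks, at least 3 days are needed.
3 works (last occupied day: day 3): for example Launch -> day 1; Spec -> day 2; Docs -> day 1; Test -> day 1; Audit -> day 3; Research -> day 2; Integrate -> day 2.

3 days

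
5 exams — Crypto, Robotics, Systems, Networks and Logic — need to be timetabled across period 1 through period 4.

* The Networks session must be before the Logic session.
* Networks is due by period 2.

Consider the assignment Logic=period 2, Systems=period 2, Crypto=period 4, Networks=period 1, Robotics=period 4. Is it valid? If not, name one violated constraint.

Valid

The Networks session must be before the Logic session — holds.
Networks is due by period 2 — holds.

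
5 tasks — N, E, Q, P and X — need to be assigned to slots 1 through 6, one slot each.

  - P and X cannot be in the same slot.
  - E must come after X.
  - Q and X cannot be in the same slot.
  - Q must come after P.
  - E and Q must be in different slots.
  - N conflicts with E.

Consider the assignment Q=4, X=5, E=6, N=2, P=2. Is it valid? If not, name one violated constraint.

E must come after X — holds.
E and Q must be in different slots — holds.
N conflicts with E — holds.
Q and X cannot be in the same slot — holds.
Q must come after P — holds.
P and X cannot be in the same slot — holds.

Yes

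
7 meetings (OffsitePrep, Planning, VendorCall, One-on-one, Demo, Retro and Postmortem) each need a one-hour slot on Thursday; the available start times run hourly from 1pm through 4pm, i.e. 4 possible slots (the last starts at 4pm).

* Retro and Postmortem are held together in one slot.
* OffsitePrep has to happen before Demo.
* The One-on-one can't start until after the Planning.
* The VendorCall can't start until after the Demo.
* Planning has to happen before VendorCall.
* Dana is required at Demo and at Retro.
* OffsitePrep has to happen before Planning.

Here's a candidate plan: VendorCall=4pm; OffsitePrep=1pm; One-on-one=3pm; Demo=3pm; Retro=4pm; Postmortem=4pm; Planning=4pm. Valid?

The VendorCall can't start until after the Demo — holds.
OffsitePrep has to happen before Planning — holds.
Planning has to happen before VendorCall — violated.
Dana is required at Demo and at Retro — holds.
The One-on-one can't start until after the Planning — violated.
Retro and Postmortem are held together in one slot — holds.
OffsitePrep has to happen before Demo — holds.

No. The One-on-one can't start until after the Planning is not satisfied.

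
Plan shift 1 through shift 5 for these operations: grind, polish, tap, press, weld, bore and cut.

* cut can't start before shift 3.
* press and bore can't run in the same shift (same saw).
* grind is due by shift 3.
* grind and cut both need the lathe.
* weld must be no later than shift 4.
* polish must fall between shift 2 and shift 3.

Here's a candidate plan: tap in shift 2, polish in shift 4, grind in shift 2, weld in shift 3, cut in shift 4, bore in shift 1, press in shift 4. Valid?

Invalid. polish must fall between shift 2 and shift 3.

grind is due by shift 3 — holds.
grind and cut both need the lathe — holds.
polish must fall between shift 2 and shift 3 — violated.
weld must be no later than shift 4 — holds.
cut can't start before shift 3 — holds.
press and bore can't run in the same shift (same saw) — holds.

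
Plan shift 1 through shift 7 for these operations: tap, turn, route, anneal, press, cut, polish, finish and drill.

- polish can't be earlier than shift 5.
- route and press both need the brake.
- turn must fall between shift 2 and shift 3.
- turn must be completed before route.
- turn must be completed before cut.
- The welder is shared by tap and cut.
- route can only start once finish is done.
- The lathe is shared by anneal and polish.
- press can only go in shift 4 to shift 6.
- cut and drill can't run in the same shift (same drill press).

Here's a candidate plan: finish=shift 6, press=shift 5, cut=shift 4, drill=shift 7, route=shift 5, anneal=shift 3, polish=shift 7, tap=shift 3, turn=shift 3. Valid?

Invalid. route can only start once finish is done.

press can only go in shift 4 to shift 6 — holds.
route can only start once finish is done — violated.
route and press both need the brake — violated.
turn must be completed before route — holds.
The welder is shared by tap and cut — holds.
The lathe is shared by anneal and polish — holds.
turn must fall between shift 2 and shift 3 — holds.
turn must be completed before cut — holds.
polish can't be earlier than shift 5 — holds.
cut and drill can't run in the same shift (same drill press) — holds.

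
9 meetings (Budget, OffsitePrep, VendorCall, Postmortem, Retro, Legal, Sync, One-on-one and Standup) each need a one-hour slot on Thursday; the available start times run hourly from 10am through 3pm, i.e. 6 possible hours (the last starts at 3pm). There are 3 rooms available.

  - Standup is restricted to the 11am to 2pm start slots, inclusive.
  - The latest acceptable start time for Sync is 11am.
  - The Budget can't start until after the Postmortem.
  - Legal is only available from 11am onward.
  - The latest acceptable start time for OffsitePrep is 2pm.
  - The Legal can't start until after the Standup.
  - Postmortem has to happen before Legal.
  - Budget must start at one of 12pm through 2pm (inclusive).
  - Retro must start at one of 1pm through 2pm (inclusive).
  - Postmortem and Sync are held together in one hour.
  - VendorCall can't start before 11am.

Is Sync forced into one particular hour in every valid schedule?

No

Sync can be 10am (e.g. VendorCall -> 11am; Sync -> 10am; OffsitePrep -> 10am; Retro -> 1pm; Legal -> 12pm; Budget -> 12pm; Postmortem -> 10am; One-on-one -> 11am; Standup -> 11am) or 11am (e.g. One-on-one=10am; Retro=1pm; Sync=11am; Budget=12pm; Standup=11am; VendorCall=12pm; Postmortem=11am; Legal=12pm; OffsitePrep=10am).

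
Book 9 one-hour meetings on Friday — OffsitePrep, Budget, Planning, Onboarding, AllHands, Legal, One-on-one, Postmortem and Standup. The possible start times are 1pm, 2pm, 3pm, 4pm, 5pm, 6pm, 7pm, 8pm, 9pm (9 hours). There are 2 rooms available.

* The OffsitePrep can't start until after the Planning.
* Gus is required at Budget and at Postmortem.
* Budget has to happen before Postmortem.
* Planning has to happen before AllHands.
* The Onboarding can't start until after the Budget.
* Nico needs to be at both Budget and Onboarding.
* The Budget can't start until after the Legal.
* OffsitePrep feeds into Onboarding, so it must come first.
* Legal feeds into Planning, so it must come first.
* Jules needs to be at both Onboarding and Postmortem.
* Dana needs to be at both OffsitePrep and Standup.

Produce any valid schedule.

Postmortem -> 5pm; Planning -> 2pm; Onboarding -> 4pm; OffsitePrep -> 3pm; Budget -> 2pm; Legal -> 1pm; Standup -> 4pm; One-on-one -> 1pm; AllHands -> 3pm

Checking: Planning(2pm) before AllHands(3pm); Legal(1pm) before Budget(2pm); Budget(2pm) before Onboarding(4pm); OffsitePrep(3pm) before Onboarding(4pm); Budget(2pm) before Postmortem(5pm); Legal(1pm) before Planning(2pm); Planning(2pm) before OffsitePrep(3pm); Budget(2pm) != Onboarding(4pm); Onboarding(4pm) != Postmortem(5pm); Budget(2pm) != Postmortem(5pm); OffsitePrep(3pm) != Standup(4pm); max 2 per hour (cap 2).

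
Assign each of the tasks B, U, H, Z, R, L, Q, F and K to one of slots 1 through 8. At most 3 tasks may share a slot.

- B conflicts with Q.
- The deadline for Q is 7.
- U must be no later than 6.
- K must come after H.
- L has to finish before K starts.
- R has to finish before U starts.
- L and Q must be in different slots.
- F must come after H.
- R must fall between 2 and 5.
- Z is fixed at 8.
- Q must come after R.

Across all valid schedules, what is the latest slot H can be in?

7

Downstream work caps H at 7.
H at 7 is achievable: K -> 8, H -> 7, Z -> 8, Q -> 3, F -> 8, L -> 1, B -> 1, U -> 3, R -> 2.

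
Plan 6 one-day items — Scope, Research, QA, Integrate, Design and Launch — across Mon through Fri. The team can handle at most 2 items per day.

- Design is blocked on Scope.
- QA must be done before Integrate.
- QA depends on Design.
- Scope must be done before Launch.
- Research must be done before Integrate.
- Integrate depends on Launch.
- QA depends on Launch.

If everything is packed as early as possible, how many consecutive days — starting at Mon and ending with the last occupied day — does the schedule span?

4 days

The precedence chain requires at least 4 distinct days.
With at most 2 per day and 6 work items, at least 3 days are needed.
4 works (last occupied day: Thu): for example Integrate -> Thu; Scope -> Mon; Research -> Mon; QA -> Wed; Design -> Tue; Launch -> Tue.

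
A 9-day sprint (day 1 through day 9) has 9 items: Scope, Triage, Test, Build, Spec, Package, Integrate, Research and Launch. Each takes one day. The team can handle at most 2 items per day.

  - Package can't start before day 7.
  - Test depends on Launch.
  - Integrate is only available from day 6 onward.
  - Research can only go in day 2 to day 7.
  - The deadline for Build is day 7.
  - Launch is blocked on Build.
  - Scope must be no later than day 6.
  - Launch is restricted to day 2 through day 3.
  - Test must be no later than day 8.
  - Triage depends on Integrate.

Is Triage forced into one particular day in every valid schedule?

No

Triage can be day 7 (e.g. Integrate -> day 6, Package -> day 7, Research -> day 2, Build -> day 1, Scope -> day 1, Triage -> day 7, Launch -> day 2, Test -> day 3, Spec -> day 3) or day 8 (e.g. Triage=day 8, Package=day 7, Research=day 2, Spec=day 3, Test=day 3, Integrate=day 6, Scope=day 1, Build=day 1, Launch=day 2).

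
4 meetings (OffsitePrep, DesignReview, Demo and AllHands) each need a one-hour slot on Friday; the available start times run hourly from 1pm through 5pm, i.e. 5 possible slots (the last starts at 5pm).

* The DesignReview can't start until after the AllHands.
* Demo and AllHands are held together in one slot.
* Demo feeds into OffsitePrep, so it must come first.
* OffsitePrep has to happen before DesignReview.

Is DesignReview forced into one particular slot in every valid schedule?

No

DesignReview can be 3pm (e.g. Demo=1pm, DesignReview=3pm, AllHands=1pm, OffsitePrep=2pm) or 4pm (e.g. DesignReview in 4pm, Demo in 1pm, AllHands in 1pm, OffsitePrep in 2pm).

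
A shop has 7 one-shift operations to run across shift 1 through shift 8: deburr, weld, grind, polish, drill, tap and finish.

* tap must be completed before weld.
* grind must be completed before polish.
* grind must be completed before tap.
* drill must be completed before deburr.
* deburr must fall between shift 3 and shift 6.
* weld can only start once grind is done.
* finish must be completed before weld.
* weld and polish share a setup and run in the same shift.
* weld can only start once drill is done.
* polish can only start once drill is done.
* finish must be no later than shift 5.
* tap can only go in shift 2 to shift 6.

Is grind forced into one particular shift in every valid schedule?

No

grind can be shift 1 (e.g. finish -> shift 1; grind -> shift 1; deburr -> shift 3; polish -> shift 3; tap -> shift 2; drill -> shift 1; weld -> shift 3) or shift 2 (e.g. deburr in shift 3, grind in shift 2, drill in shift 1, finish in shift 1, tap in shift 3, weld in shift 4, polish in shift 4).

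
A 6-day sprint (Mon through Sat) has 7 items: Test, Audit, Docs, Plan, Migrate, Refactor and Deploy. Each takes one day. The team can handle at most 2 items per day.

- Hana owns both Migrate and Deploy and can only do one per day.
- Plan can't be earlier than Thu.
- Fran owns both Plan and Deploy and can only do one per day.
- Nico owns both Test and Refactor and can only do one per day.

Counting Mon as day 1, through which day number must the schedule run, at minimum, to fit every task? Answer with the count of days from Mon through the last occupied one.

4 days

With at most 2 per day and 7 tasks, at least 4 days are needed.
Plan can't be placed before Thu — that is day 4 counting from Mon — so the schedule must run through at least 4 days.
4 works (last occupied day: Thu): for example Test -> Mon; Refactor -> Wed; Plan -> Thu; Docs -> Tue; Audit -> Mon; Migrate -> Tue; Deploy -> Wed.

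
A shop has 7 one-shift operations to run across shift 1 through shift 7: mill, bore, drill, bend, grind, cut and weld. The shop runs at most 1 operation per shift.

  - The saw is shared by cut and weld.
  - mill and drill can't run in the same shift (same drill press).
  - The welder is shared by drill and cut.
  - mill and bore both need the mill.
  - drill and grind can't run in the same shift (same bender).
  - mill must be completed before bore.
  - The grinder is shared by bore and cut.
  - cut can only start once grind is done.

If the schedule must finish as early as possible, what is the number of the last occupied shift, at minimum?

7

The precedence chain requires at least 2 distinct shifts.
With at most 1 per shift and 7 operations, at least 7 shifts are needed.
7 works (last occupied shift: shift 7): for example weld -> shift 7; drill -> shift 5; cut -> shift 4; bore -> shift 2; bend -> shift 6; grind -> shift 3; mill -> shift 1.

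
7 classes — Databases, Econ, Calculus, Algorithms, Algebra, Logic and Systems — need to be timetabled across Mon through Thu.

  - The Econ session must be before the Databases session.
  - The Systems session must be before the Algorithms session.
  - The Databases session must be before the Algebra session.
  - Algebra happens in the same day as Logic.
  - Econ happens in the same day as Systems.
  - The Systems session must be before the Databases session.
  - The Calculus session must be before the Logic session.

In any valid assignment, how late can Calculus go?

Downstream work caps Calculus at Wed.
Calculus at Wed is achievable: Algebra=Thu; Econ=Mon; Databases=Tue; Systems=Mon; Algorithms=Tue; Logic=Thu; Calculus=Wed.

Wed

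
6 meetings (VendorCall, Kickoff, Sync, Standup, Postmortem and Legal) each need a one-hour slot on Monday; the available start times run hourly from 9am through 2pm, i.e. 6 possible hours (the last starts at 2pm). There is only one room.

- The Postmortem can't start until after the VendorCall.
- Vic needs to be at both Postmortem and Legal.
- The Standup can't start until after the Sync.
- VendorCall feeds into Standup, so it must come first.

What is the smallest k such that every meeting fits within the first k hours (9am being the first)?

The precedence chain requires at least 2 distinct hours.
With at most 1 per hour and 6 meetings, at least 6 hours are needed.
6 works (last occupied hour: 2pm): for example Postmortem -> 12pm; Standup -> 11am; Sync -> 10am; VendorCall -> 9am; Legal -> 2pm; Kickoff -> 1pm.

6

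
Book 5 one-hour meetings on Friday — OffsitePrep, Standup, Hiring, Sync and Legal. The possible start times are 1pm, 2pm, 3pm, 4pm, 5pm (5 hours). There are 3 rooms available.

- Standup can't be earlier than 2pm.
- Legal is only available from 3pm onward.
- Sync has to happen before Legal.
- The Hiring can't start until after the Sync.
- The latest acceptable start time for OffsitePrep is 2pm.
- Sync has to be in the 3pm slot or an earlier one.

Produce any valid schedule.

Legal=3pm, Hiring=2pm, Sync=1pm, Standup=2pm, OffsitePrep=1pm

Checking: Sync(1pm) before Hiring(2pm); Sync(1pm) before Legal(3pm); Legal=3pm in [3pm,5pm]; Sync=1pm in [1pm,3pm]; OffsitePrep=1pm in [1pm,2pm]; Standup=2pm in [2pm,5pm]; max 2 per hour (cap 3).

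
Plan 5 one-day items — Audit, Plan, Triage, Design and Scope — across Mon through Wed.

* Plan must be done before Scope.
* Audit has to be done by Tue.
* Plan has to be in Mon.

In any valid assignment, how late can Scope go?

Precedence pushes Scope to at least Tue.
Scope at Wed is achievable: Audit in Mon; Triage in Mon; Scope in Wed; Design in Mon; Plan in Mon.

Wed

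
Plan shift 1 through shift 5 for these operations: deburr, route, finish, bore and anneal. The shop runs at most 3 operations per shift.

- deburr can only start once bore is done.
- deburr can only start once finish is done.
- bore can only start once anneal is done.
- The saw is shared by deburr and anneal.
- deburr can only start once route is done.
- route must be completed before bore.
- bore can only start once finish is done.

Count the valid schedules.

Splitting on deburr: it can be shift 3 (1), shift 4 (9), shift 5 (36). Listing each branch's schedules as (route, finish, bore, anneal) by shift number:
deburr=shift 3: (1,1,2,1) — 1.
deburr=shift 4: (1,1,2,1) (1,1,3,1) (1,1,3,2) (1,2,3,1) (1,2,3,2) (2,1,3,1) (2,1,3,2) (2,2,3,1) (2,2,3,2) — 9.
deburr=shift 5: (1,1,2,1) (1,1,3,1) (1,1,3,2) (1,1,4,1) (1,1,4,2) (1,1,4,3) (1,2,3,1) (1,2,3,2) (1,2,4,1) (1,2,4,2) (1,2,4,3) (1,3,4,1) (1,3,4,2) (1,3,4,3) (2,1,3,1) (2,1,3,2) (2,1,4,1) (2,1,4,2) (2,1,4,3) (2,2,3,1) (2,2,3,2) (2,2,4,1) (2,2,4,2) (2,2,4,3) (2,3,4,1) (2,3,4,2) (2,3,4,3) (3,1,4,1) (3,1,4,2) (3,1,4,3) (3,2,4,1) (3,2,4,2) (3,2,4,3) (3,3,4,1) (3,3,4,2) (3,3,4,3) — 36.
Summing: 1 + 9 + 36 = 46.

46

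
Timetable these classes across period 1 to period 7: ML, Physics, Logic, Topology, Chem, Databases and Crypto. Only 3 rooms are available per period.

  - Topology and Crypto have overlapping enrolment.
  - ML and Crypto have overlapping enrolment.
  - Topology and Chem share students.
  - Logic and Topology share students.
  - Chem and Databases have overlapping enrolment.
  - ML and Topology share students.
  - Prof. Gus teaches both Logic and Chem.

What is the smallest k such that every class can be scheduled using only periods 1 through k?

3

With at most 3 per period and 7 classes, at least 3 periods are needed.
3 works (last occupied period: period 3): for example Logic=period 1; Databases=period 2; Crypto=period 3; Physics=period 1; ML=period 1; Topology=period 2; Chem=period 3.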